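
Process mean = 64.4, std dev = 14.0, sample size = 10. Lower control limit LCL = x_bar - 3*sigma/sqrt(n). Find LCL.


LCL = 64.4 - 3 * 14.0 / sqrt(10)

51.12


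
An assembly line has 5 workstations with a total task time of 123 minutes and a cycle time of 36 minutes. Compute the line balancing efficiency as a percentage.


Formula: Efficiency = Sum of Task Times / (N_stations * CT) * 100
Total station capacity = 5 stations * 36 min = 180 min
Efficiency = 123 / 180 * 100 = 68.3%

68.3%


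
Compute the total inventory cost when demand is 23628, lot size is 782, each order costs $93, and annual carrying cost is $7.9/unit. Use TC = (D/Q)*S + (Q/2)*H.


TC = 23628/782 * 93 + 782/2 * 7.9

$5898.88


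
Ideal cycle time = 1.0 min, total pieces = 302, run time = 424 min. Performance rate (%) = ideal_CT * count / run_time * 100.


Formula: Performance = (Ideal CT * Total Count) / Run Time * 100
Ideal output time = 1.0 * 302 = 302.0 min
Performance = 302.0 / 424 * 100 = 71.2%

71.2%


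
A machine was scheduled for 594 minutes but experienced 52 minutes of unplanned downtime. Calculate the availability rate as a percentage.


Formula: Availability = (Planned Time - Downtime) / Planned Time * 100
Uptime = 594 - 52 = 542 min
Availability = 542 / 594 * 100 = 91.2%

91.2%


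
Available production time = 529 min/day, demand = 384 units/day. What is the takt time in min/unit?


Formula: Takt Time = Available Production Time / Customer Demand
Takt = 529 min/day / 384 units/day
Takt = 1.38 min/unit

1.38 min/unit


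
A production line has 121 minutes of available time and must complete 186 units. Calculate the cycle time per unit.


Formula: CT = Available Time / Number of Units
CT = 121 min / 186 units
CT = 0.65 min/unit

0.65 min/unit


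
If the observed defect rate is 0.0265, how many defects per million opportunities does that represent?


DPMO = defect_rate * 1000000 = 0.0265 * 1000000

26500


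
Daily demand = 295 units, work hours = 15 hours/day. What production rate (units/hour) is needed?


Formula: Production Rate = Daily Demand / Available Hours
Rate = 295 units/day / 15 hours/day
Rate = 19.7 units/hour

19.7 units/hour


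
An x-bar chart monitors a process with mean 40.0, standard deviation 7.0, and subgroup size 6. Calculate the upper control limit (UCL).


UCL = 40.0 + 3 * 7.0 / sqrt(6)

48.57


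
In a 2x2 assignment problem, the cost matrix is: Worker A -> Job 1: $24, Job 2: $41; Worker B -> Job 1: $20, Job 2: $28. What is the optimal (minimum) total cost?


Option 1: A->1 + B->2 = $24 + $28 = $52
Option 2: A->2 + B->1 = $41 + $20 = $61
Min cost = min($52, $61) = $52

$52


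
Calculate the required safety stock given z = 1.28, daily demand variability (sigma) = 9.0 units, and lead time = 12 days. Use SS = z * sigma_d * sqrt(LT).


Formula: SS = z * sigma_d * sqrt(LT)
sqrt(LT) = sqrt(12) = 3.4641
SS = 1.28 * 9.0 * 3.4641
SS = 39.9 units

39.9 units


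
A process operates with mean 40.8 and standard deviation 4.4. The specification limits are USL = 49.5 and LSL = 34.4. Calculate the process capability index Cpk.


Cpu = (49.5 - 40.8) / (3 * 4.4) = 0.66
Cpl = (40.8 - 34.4) / (3 * 4.4) = 0.48
Cpk = min(0.66, 0.48) = 0.48

0.48


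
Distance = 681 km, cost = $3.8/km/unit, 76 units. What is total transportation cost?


TC = dist * cost * units = 681 * 3.8 * 76 = $196672.80

$196672.80


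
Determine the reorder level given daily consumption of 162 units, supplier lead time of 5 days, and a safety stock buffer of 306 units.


Formula: ROP = (Daily Demand * Lead Time) + Safety Stock
Demand during lead time = 162 * 5 = 810 units
ROP = 810 + 306 = 1116 units

1116 units


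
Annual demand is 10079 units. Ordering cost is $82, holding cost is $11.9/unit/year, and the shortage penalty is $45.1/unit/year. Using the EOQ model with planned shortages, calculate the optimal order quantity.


Formula: EOQ* = sqrt(2DS/H) * sqrt((H+P)/P)
Base EOQ = sqrt(2*10079*82/11.9) = 372.7 units
Correction = sqrt((11.9+45.1)/45.1) = 1.12421
EOQ* = 372.7 * 1.12421 = 419.0 units

419.0 units


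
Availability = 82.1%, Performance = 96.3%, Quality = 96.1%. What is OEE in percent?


Formula: OEE = Availability * Performance * Quality / 10000
A * P = 82.1% * 96.3% / 100 = 79.06%
OEE = 79.06% * 96.1% / 100 = 76.0%

76.0%


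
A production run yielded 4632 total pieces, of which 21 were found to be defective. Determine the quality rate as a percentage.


Formula: Quality Rate = Good Pieces / Total Pieces * 100
Good pieces = 4632 - 21 = 4611
QR = 4611 / 4632 * 100 = 99.5%

99.5%


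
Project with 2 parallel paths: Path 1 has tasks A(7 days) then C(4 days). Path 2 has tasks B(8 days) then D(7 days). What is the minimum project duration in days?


Path 1 = 7 + 4 = 11 days
Path 2 = 8 + 7 = 15 days
Duration = max(11, 15) = 15 days

15 days


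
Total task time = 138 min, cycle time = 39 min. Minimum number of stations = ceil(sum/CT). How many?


Formula: N_min = ceil(Sum of Task Times / Cycle Time)
N_min = ceil(138 min / 39 min) = ceil(3.5385)
N_min = 4 stations

4


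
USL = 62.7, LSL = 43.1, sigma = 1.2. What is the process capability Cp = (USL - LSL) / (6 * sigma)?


Cp = (62.7 - 43.1) / (6 * 1.2)

2.72


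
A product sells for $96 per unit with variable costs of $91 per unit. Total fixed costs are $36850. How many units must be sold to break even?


Formula: BEQ = Fixed Costs / (Price - Variable Cost)
Contribution margin = $96 - $91 = $5/unit
BEQ = ceil($36850 / $5/unit) = ceil(7370.0) = 7370 units

7370 units


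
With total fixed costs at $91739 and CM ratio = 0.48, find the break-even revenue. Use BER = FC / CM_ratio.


Formula: BER = Fixed Costs / Contribution Margin Ratio
BER = $91739 / 0.48
BER = $191122.92 (to the nearest cent)

$191122.92


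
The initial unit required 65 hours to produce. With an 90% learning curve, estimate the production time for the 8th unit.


Formula: T_n = T_1 * (learning_rate)^(log2(n)) where learning_rate = rate/100
Doublings = log2(8) = 3
T_n = 65 * 0.9^3
T_n = 65 * 0.729 = 47.4 hours

47.4 hours


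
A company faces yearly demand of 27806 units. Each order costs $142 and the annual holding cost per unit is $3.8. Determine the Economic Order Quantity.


Formula: EOQ = sqrt(2 * D * S / H)
Numerator: 2 * 27806 * 142 = 7896904
2DS/H = 7896904 / 3.8 = 2078132.6
EOQ = sqrt(2078132.6) = 1441.6 units

1441.6 units


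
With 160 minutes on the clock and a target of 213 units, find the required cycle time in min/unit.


Formula: CT = Available Time / Number of Units
CT = 160 min / 213 units
CT = 0.75 min/unit

0.75 min/unit


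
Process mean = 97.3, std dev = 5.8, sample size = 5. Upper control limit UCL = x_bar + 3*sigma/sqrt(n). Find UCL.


UCL = 97.3 + 3 * 5.8 / sqrt(5)

105.08


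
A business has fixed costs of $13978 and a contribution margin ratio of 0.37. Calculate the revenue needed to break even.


Formula: BER = Fixed Costs / Contribution Margin Ratio
BER = $13978 / 0.37
BER = $37778.38 (to the nearest cent)

$37778.38


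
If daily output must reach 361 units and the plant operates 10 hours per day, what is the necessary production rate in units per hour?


Formula: Production Rate = Daily Demand / Available Hours
Rate = 361 units/day / 10 hours/day
Rate = 36.1 units/hour

36.1 units/hour


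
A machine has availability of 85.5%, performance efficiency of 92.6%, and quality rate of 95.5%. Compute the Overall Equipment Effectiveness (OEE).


Formula: OEE = Availability * Performance * Quality / 10000
A * P = 85.5% * 92.6% / 100 = 79.17%
OEE = 79.17% * 95.5% / 100 = 75.6%

75.6%


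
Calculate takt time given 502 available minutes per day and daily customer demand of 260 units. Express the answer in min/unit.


Formula: Takt Time = Available Production Time / Customer Demand
Takt = 502 min/day / 260 units/day
Takt = 1.93 min/unit

1.93 min/unit


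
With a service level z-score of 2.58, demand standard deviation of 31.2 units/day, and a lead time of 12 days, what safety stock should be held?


Formula: SS = z * sigma_d * sqrt(LT)
sqrt(LT) = sqrt(12) = 3.4641
SS = 2.58 * 31.2 * 3.4641
SS = 278.8 units

278.8 units


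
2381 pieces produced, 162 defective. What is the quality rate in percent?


Formula: Quality Rate = Good Pieces / Total Pieces * 100
Good pieces = 2381 - 162 = 2219
QR = 2219 / 2381 * 100 = 93.2%

93.2%


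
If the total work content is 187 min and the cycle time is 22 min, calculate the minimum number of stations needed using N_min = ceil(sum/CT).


Formula: N_min = ceil(Sum of Task Times / Cycle Time)
N_min = ceil(187 min / 22 min) = ceil(8.5)
N_min = 9 stations

9


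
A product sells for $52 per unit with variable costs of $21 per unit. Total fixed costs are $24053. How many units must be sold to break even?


Formula: BEQ = Fixed Costs / (Price - Variable Cost)
Contribution margin = $52 - $21 = $31/unit
BEQ = ceil($24053 / $31/unit) = ceil(775.9) = 776 units

776 units


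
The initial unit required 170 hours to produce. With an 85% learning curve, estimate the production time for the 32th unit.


Formula: T_n = T_1 * (learning_rate)^(log2(n)) where learning_rate = rate/100
Doublings = log2(32) = 5
T_n = 170 * 0.85^5
T_n = 170 * 0.4437 = 75.4 hours

75.4 hours


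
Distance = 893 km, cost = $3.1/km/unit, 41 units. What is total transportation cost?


TC = dist * cost * units = 893 * 3.1 * 41 = $113500.30

$113500.30


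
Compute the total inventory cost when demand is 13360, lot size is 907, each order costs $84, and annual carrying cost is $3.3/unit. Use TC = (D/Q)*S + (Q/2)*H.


TC = 13360/907 * 84 + 907/2 * 3.3

$2733.86


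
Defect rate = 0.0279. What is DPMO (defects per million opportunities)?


DPMO = defect_rate * 1000000 = 0.0279 * 1000000

27900


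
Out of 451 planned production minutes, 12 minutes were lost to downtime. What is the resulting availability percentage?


Formula: Availability = (Planned Time - Downtime) / Planned Time * 100
Uptime = 451 - 12 = 439 min
Availability = 439 / 451 * 100 = 97.3%

97.3%


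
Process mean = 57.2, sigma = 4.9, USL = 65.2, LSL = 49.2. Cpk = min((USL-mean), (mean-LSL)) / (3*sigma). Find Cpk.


Cpu = (65.2 - 57.2) / (3 * 4.9) = 0.54
Cpl = (57.2 - 49.2) / (3 * 4.9) = 0.54
Cpk = min(0.54, 0.54) = 0.54

0.54


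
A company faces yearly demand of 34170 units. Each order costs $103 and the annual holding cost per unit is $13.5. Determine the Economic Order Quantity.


Formula: EOQ = sqrt(2 * D * S / H)
Numerator: 2 * 34170 * 103 = 7039020
2DS/H = 7039020 / 13.5 = 521408.9
EOQ = sqrt(521408.9) = 722.1 units

722.1 units


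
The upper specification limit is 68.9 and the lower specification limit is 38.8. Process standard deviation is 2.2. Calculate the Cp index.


Cp = (68.9 - 38.8) / (6 * 2.2)

2.28


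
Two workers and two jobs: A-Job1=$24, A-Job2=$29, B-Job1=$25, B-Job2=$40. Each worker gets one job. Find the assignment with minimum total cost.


Option 1: A->1 + B->2 = $24 + $40 = $64
Option 2: A->2 + B->1 = $29 + $25 = $54
Min cost = min($64, $54) = $54

$54


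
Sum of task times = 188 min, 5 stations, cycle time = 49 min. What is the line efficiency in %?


Formula: Efficiency = Sum of Task Times / (N_stations * CT) * 100
Total station capacity = 5 stations * 49 min = 245 min
Efficiency = 188 / 245 * 100 = 76.7%

76.7%


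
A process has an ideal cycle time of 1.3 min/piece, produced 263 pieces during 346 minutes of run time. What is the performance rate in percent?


Formula: Performance = (Ideal CT * Total Count) / Run Time * 100
Ideal output time = 1.3 * 263 = 341.9 min
Performance = 341.9 / 346 * 100 = 98.8%

98.8%


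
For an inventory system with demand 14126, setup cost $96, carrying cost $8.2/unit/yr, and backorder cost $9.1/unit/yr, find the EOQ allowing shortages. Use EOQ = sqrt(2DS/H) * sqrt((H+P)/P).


Formula: EOQ* = sqrt(2DS/H) * sqrt((H+P)/P)
Base EOQ = sqrt(2*14126*96/8.2) = 575.11 units
Correction = sqrt((8.2+9.1)/9.1) = 1.3788
EOQ* = 575.11 * 1.3788 = 793.0 units

793.0 units


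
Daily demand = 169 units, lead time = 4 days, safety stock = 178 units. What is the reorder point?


Formula: ROP = (Daily Demand * Lead Time) + Safety Stock
Demand during lead time = 169 * 4 = 676 units
ROP = 676 + 178 = 854 units

854 units


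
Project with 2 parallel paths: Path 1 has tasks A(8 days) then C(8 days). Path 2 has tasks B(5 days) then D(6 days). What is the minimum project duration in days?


Path 1 = 8 + 8 = 16 days
Path 2 = 5 + 6 = 11 days
Duration = max(16, 11) = 16 days

16 days


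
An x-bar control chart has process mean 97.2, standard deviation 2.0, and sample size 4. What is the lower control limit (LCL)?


LCL = 97.2 - 3 * 2.0 / sqrt(4)

94.2


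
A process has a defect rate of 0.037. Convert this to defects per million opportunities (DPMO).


DPMO = defect_rate * 1000000 = 0.037 * 1000000

37000


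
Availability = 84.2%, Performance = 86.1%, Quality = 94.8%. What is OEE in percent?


Formula: OEE = Availability * Performance * Quality / 10000
A * P = 84.2% * 86.1% / 100 = 72.5%
OEE = 72.5% * 94.8% / 100 = 68.7%

68.7%


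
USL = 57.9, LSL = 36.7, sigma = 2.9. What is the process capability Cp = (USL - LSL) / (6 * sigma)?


Cp = (57.9 - 36.7) / (6 * 2.9)

1.22


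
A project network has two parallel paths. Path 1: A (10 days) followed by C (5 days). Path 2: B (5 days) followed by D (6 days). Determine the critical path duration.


Path 1 = 10 + 5 = 15 days
Path 2 = 5 + 6 = 11 days
Duration = max(15, 11) = 15 days

15 days


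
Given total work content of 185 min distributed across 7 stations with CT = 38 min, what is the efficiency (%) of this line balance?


Formula: Efficiency = Sum of Task Times / (N_stations * CT) * 100
Total station capacity = 7 stations * 38 min = 266 min
Efficiency = 185 / 266 * 100 = 69.5%

69.5%


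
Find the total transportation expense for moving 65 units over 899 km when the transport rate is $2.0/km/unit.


TC = dist * cost * units = 899 * 2.0 * 65 = $116870.00

$116870.00


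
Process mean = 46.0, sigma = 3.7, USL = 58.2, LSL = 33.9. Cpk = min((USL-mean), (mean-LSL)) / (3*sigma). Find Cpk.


Cpu = (58.2 - 46.0) / (3 * 3.7) = 1.1
Cpl = (46.0 - 33.9) / (3 * 3.7) = 1.09
Cpk = min(1.1, 1.09) = 1.09

1.09


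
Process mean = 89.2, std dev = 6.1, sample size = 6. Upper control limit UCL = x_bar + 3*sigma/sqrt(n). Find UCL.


UCL = 89.2 + 3 * 6.1 / sqrt(6)

96.67


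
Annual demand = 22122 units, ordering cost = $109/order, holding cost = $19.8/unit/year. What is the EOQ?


Formula: EOQ = sqrt(2 * D * S / H)
Numerator: 2 * 22122 * 109 = 4822596
2DS/H = 4822596 / 19.8 = 243565.5
EOQ = sqrt(243565.5) = 493.5 units

493.5 units


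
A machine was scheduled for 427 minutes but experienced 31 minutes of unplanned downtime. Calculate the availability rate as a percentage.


Formula: Availability = (Planned Time - Downtime) / Planned Time * 100
Uptime = 427 - 31 = 396 min
Availability = 396 / 427 * 100 = 92.7%

92.7%


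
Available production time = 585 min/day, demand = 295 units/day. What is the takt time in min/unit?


Formula: Takt Time = Available Production Time / Customer Demand
Takt = 585 min/day / 295 units/day
Takt = 1.98 min/unit

1.98 min/unit


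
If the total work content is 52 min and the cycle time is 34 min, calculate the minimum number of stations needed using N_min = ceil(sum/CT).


Formula: N_min = ceil(Sum of Task Times / Cycle Time)
N_min = ceil(52 min / 34 min) = ceil(1.5294)
N_min = 2 stations

2


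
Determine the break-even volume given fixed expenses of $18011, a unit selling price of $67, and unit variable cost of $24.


Formula: BEQ = Fixed Costs / (Price - Variable Cost)
Contribution margin = $67 - $24 = $43/unit
BEQ = ceil($18011 / $43/unit) = ceil(418.86) = 419 units

419 units


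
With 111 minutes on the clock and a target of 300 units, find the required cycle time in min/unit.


Formula: CT = Available Time / Number of Units
CT = 111 min / 300 units
CT = 0.37 min/unit

0.37 min/unit


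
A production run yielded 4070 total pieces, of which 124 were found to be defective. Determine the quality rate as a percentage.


Formula: Quality Rate = Good Pieces / Total Pieces * 100
Good pieces = 4070 - 124 = 3946
QR = 3946 / 4070 * 100 = 97.0%

97.0%


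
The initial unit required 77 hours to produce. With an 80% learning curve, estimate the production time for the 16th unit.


Formula: T_n = T_1 * (learning_rate)^(log2(n)) where learning_rate = rate/100
Doublings = log2(16) = 4
T_n = 77 * 0.8^4
T_n = 77 * 0.4096 = 31.5 hours

31.5 hours


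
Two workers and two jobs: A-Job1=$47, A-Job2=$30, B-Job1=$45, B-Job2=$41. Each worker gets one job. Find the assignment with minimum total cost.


Option 1: A->1 + B->2 = $47 + $41 = $88
Option 2: A->2 + B->1 = $30 + $45 = $75
Min cost = min($88, $75) = $75

$75


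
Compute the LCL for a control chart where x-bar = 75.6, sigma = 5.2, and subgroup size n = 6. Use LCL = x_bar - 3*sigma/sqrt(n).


LCL = 75.6 - 3 * 5.2 / sqrt(6)

69.23


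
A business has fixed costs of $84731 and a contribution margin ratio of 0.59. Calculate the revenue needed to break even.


Formula: BER = Fixed Costs / Contribution Margin Ratio
BER = $84731 / 0.59
BER = $143611.86 (to the nearest cent)

$143611.86


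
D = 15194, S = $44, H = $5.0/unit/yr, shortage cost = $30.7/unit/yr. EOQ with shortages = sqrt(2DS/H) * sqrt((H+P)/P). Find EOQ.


Formula: EOQ* = sqrt(2DS/H) * sqrt((H+P)/P)
Base EOQ = sqrt(2*15194*44/5.0) = 517.12 units
Correction = sqrt((5.0+30.7)/30.7) = 1.07836
EOQ* = 517.12 * 1.07836 = 557.6 units

557.6 units


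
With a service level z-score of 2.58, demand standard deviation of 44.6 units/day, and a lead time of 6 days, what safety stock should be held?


Formula: SS = z * sigma_d * sqrt(LT)
sqrt(LT) = sqrt(6) = 2.4495
SS = 2.58 * 44.6 * 2.4495
SS = 281.9 units

281.9 units


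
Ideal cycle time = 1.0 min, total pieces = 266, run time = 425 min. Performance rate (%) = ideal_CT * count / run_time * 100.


Formula: Performance = (Ideal CT * Total Count) / Run Time * 100
Ideal output time = 1.0 * 266 = 266.0 min
Performance = 266.0 / 425 * 100 = 62.6%

62.6%


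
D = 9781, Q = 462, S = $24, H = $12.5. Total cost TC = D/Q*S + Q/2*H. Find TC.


TC = 9781/462 * 24 + 462/2 * 12.5

$3395.60


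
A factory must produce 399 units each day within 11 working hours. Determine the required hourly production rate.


Formula: Production Rate = Daily Demand / Available Hours
Rate = 399 units/day / 11 hours/day
Rate = 36.3 units/hour

36.3 units/hour


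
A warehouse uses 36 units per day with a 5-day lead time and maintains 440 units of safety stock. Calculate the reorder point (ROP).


Formula: ROP = (Daily Demand * Lead Time) + Safety Stock
Demand during lead time = 36 * 5 = 180 units
ROP = 180 + 440 = 620 units

620 units


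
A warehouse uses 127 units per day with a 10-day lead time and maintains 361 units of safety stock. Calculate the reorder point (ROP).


Formula: ROP = (Daily Demand * Lead Time) + Safety Stock
Demand during lead time = 127 * 10 = 1270 units
ROP = 1270 + 361 = 1631 units

1631 units


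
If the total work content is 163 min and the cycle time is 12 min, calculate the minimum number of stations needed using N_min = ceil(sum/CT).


Formula: N_min = ceil(Sum of Task Times / Cycle Time)
N_min = ceil(163 min / 12 min) = ceil(13.5833)
N_min = 14 stations

14


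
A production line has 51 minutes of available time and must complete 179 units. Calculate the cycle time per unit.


Formula: CT = Available Time / Number of Units
CT = 51 min / 179 units
CT = 0.28 min/unit

0.28 min/unit


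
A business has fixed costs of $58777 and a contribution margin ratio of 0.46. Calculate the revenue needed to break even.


Formula: BER = Fixed Costs / Contribution Margin Ratio
BER = $58777 / 0.46
BER = $127776.09 (to the nearest cent)

$127776.09


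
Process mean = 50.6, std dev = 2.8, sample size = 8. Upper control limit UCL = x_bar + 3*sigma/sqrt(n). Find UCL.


UCL = 50.6 + 3 * 2.8 / sqrt(8)

53.57


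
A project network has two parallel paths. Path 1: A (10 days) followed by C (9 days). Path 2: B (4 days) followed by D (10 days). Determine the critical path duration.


Path 1 = 10 + 9 = 19 days
Path 2 = 4 + 10 = 14 days
Duration = max(19, 14) = 19 days

19 days


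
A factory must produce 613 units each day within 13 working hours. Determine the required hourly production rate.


Formula: Production Rate = Daily Demand / Available Hours
Rate = 613 units/day / 13 hours/day
Rate = 47.2 units/hour

47.2 units/hour


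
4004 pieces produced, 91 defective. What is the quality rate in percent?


Formula: Quality Rate = Good Pieces / Total Pieces * 100
Good pieces = 4004 - 91 = 3913
QR = 3913 / 4004 * 100 = 97.7%

97.7%


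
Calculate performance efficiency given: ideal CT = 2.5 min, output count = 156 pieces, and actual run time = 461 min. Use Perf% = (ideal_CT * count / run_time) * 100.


Formula: Performance = (Ideal CT * Total Count) / Run Time * 100
Ideal output time = 2.5 * 156 = 390.0 min
Performance = 390.0 / 461 * 100 = 84.6%

84.6%


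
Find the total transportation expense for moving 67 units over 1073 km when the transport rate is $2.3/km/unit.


TC = dist * cost * units = 1073 * 2.3 * 67 = $165349.30

$165349.30


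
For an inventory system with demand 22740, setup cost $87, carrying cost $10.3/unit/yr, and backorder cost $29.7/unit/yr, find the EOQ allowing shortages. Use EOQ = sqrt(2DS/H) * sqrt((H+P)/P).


Formula: EOQ* = sqrt(2DS/H) * sqrt((H+P)/P)
Base EOQ = sqrt(2*22740*87/10.3) = 619.8 units
Correction = sqrt((10.3+29.7)/29.7) = 1.16052
EOQ* = 619.8 * 1.16052 = 719.3 units

719.3 units


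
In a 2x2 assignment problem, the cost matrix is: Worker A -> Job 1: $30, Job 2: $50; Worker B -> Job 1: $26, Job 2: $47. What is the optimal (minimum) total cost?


Option 1: A->1 + B->2 = $30 + $47 = $77
Option 2: A->2 + B->1 = $50 + $26 = $76
Min cost = min($77, $76) = $76

$76


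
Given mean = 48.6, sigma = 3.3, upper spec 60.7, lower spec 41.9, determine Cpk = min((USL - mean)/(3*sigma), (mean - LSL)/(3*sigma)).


Cpu = (60.7 - 48.6) / (3 * 3.3) = 1.22
Cpl = (48.6 - 41.9) / (3 * 3.3) = 0.68
Cpk = min(1.22, 0.68) = 0.68

0.68


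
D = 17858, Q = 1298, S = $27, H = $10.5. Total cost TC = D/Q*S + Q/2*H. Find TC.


TC = 17858/1298 * 27 + 1298/2 * 10.5

$7185.97


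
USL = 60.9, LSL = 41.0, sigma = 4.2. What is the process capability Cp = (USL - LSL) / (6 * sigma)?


Cp = (60.9 - 41.0) / (6 * 4.2)

0.79


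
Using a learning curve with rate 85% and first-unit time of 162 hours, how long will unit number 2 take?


Formula: T_n = T_1 * (learning_rate)^(log2(n)) where learning_rate = rate/100
Doublings = log2(2) = 1
T_n = 162 * 0.85^1
T_n = 162 * 0.85 = 137.7 hours

137.7 hours


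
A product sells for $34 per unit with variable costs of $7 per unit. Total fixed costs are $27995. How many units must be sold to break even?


Formula: BEQ = Fixed Costs / (Price - Variable Cost)
Contribution margin = $34 - $7 = $27/unit
BEQ = ceil($27995 / $27/unit) = ceil(1036.85) = 1037 units

1037 units


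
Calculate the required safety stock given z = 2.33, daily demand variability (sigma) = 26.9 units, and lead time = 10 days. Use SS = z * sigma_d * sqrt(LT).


Formula: SS = z * sigma_d * sqrt(LT)
sqrt(LT) = sqrt(10) = 3.1623
SS = 2.33 * 26.9 * 3.1623
SS = 198.2 units

198.2 units


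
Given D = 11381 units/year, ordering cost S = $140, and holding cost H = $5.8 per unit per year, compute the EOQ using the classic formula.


Formula: EOQ = sqrt(2 * D * S / H)
Numerator: 2 * 11381 * 140 = 3186680
2DS/H = 3186680 / 5.8 = 549427.6
EOQ = sqrt(549427.6) = 741.2 units

741.2 units


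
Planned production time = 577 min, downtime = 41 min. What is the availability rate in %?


Formula: Availability = (Planned Time - Downtime) / Planned Time * 100
Uptime = 577 - 41 = 536 min
Availability = 536 / 577 * 100 = 92.9%

92.9%


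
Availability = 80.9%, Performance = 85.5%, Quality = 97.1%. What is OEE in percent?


Formula: OEE = Availability * Performance * Quality / 10000
A * P = 80.9% * 85.5% / 100 = 69.17%
OEE = 69.17% * 97.1% / 100 = 67.2%

67.2%


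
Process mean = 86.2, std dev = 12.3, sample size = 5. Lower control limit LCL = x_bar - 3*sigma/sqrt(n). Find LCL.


LCL = 86.2 - 3 * 12.3 / sqrt(5)

69.7


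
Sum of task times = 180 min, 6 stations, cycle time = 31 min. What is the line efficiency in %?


Formula: Efficiency = Sum of Task Times / (N_stations * CT) * 100
Total station capacity = 6 stations * 31 min = 186 min
Efficiency = 180 / 186 * 100 = 96.8%

96.8%


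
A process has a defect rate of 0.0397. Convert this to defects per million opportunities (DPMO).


DPMO = defect_rate * 1000000 = 0.0397 * 1000000

39700


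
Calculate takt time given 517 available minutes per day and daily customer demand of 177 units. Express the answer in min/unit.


Formula: Takt Time = Available Production Time / Customer Demand
Takt = 517 min/day / 177 units/day
Takt = 2.92 min/unit

2.92 min/unit


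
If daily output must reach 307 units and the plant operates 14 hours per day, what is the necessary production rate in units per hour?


Formula: Production Rate = Daily Demand / Available Hours
Rate = 307 units/day / 14 hours/day
Rate = 21.9 units/hour

21.9 units/hour


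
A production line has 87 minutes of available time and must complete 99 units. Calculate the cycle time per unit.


Formula: CT = Available Time / Number of Units
CT = 87 min / 99 units
CT = 0.88 min/unit

0.88 min/unit


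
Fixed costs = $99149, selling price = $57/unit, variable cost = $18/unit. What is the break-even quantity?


Formula: BEQ = Fixed Costs / (Price - Variable Cost)
Contribution margin = $57 - $18 = $39/unit
BEQ = ceil($99149 / $39/unit) = ceil(2542.28) = 2543 units

2543 units


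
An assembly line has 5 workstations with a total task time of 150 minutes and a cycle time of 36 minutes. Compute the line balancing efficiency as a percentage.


Formula: Efficiency = Sum of Task Times / (N_stations * CT) * 100
Total station capacity = 5 stations * 36 min = 180 min
Efficiency = 150 / 180 * 100 = 83.3%

83.3%


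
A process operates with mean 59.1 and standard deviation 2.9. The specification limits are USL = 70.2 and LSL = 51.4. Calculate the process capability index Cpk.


Cpu = (70.2 - 59.1) / (3 * 2.9) = 1.28
Cpl = (59.1 - 51.4) / (3 * 2.9) = 0.89
Cpk = min(1.28, 0.89) = 0.89

0.89


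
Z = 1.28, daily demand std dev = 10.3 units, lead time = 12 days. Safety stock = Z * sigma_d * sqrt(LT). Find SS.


Formula: SS = z * sigma_d * sqrt(LT)
sqrt(LT) = sqrt(12) = 3.4641
SS = 1.28 * 10.3 * 3.4641
SS = 45.7 units

45.7 units


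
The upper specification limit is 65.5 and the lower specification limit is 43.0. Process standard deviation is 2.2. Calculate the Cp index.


Cp = (65.5 - 43.0) / (6 * 2.2)

1.7


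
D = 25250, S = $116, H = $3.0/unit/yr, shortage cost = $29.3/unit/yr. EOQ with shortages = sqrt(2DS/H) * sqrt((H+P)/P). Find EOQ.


Formula: EOQ* = sqrt(2DS/H) * sqrt((H+P)/P)
Base EOQ = sqrt(2*25250*116/3.0) = 1397.38 units
Correction = sqrt((3.0+29.3)/29.3) = 1.04995
EOQ* = 1397.38 * 1.04995 = 1467.2 units

1467.2 units


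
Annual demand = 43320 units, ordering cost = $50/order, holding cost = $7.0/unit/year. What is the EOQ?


Formula: EOQ = sqrt(2 * D * S / H)
Numerator: 2 * 43320 * 50 = 4332000
2DS/H = 4332000 / 7.0 = 618857.1
EOQ = sqrt(618857.1) = 786.7 units

786.7 units


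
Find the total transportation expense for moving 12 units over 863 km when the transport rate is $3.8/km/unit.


TC = dist * cost * units = 863 * 3.8 * 12 = $39352.80

$39352.80


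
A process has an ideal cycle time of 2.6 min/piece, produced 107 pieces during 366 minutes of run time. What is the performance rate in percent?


Formula: Performance = (Ideal CT * Total Count) / Run Time * 100
Ideal output time = 2.6 * 107 = 278.2 min
Performance = 278.2 / 366 * 100 = 76.0%

76.0%


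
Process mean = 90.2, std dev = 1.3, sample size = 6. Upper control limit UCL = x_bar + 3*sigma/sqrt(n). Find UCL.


UCL = 90.2 + 3 * 1.3 / sqrt(6)

91.79


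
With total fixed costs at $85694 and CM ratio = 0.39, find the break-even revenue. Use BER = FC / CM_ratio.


Formula: BER = Fixed Costs / Contribution Margin Ratio
BER = $85694 / 0.39
BER = $219728.21 (to the nearest cent)

$219728.21


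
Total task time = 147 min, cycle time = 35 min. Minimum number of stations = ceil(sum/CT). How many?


Formula: N_min = ceil(Sum of Task Times / Cycle Time)
N_min = ceil(147 min / 35 min) = ceil(4.2)
N_min = 5 stations

5


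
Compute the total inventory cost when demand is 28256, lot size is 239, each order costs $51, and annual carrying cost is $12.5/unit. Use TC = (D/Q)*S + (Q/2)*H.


TC = 28256/239 * 51 + 239/2 * 12.5

$7523.27


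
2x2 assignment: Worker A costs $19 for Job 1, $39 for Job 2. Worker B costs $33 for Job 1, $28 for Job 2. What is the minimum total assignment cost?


Option 1: A->1 + B->2 = $19 + $28 = $47
Option 2: A->2 + B->1 = $39 + $33 = $72
Min cost = min($47, $72) = $47

$47


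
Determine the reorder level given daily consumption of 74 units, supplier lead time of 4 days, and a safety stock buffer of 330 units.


Formula: ROP = (Daily Demand * Lead Time) + Safety Stock
Demand during lead time = 74 * 4 = 296 units
ROP = 296 + 330 = 626 units

626 units


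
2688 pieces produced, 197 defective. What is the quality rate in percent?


Formula: Quality Rate = Good Pieces / Total Pieces * 100
Good pieces = 2688 - 197 = 2491
QR = 2491 / 2688 * 100 = 92.7%

92.7%


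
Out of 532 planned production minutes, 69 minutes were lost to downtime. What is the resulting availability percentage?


Formula: Availability = (Planned Time - Downtime) / Planned Time * 100
Uptime = 532 - 69 = 463 min
Availability = 463 / 532 * 100 = 87.0%

87.0%


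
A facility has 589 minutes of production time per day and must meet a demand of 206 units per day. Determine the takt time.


Formula: Takt Time = Available Production Time / Customer Demand
Takt = 589 min/day / 206 units/day
Takt = 2.86 min/unit

2.86 min/unit


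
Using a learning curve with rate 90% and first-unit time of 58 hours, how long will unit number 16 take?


Formula: T_n = T_1 * (learning_rate)^(log2(n)) where learning_rate = rate/100
Doublings = log2(16) = 4
T_n = 58 * 0.9^4
T_n = 58 * 0.6561 = 38.1 hours

38.1 hours


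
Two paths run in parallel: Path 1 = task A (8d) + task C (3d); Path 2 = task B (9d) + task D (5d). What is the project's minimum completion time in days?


Path 1 = 8 + 3 = 11 days
Path 2 = 9 + 5 = 14 days
Duration = max(11, 14) = 14 days

14 days


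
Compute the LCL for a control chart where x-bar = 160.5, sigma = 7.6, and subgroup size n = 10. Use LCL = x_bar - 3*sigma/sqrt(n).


LCL = 160.5 - 3 * 7.6 / sqrt(10)

153.29


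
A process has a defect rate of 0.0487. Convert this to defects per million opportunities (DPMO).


DPMO = defect_rate * 1000000 = 0.0487 * 1000000

48700


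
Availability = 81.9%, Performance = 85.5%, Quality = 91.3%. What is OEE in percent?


Formula: OEE = Availability * Performance * Quality / 10000
A * P = 81.9% * 85.5% / 100 = 70.02%
OEE = 70.02% * 91.3% / 100 = 63.9%

63.9%


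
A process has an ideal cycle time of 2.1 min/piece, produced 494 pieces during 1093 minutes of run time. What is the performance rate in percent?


Formula: Performance = (Ideal CT * Total Count) / Run Time * 100
Ideal output time = 2.1 * 494 = 1037.4 min
Performance = 1037.4 / 1093 * 100 = 94.9%

94.9%


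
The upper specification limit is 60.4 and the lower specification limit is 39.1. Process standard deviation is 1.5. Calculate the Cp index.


Cp = (60.4 - 39.1) / (6 * 1.5)

2.37


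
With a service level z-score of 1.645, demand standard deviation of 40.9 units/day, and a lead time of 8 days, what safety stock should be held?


Formula: SS = z * sigma_d * sqrt(LT)
sqrt(LT) = sqrt(8) = 2.8284
SS = 1.645 * 40.9 * 2.8284
SS = 190.3 units

190.3 units


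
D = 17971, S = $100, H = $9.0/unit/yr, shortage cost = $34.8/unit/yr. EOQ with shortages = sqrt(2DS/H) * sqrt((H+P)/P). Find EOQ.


Formula: EOQ* = sqrt(2DS/H) * sqrt((H+P)/P)
Base EOQ = sqrt(2*17971*100/9.0) = 631.95 units
Correction = sqrt((9.0+34.8)/34.8) = 1.12188
EOQ* = 631.95 * 1.12188 = 709.0 units

709.0 units


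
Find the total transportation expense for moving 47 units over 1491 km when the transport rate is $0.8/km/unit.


TC = dist * cost * units = 1491 * 0.8 * 47 = $56061.60

$56061.60


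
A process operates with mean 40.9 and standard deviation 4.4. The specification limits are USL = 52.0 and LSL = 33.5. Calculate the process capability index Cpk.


Cpu = (52.0 - 40.9) / (3 * 4.4) = 0.84
Cpl = (40.9 - 33.5) / (3 * 4.4) = 0.56
Cpk = min(0.84, 0.56) = 0.56

0.56


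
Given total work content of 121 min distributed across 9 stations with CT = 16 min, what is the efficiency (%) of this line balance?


Formula: Efficiency = Sum of Task Times / (N_stations * CT) * 100
Total station capacity = 9 stations * 16 min = 144 min
Efficiency = 121 / 144 * 100 = 84.0%

84.0%


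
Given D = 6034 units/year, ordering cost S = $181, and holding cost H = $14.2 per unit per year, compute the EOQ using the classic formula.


Formula: EOQ = sqrt(2 * D * S / H)
Numerator: 2 * 6034 * 181 = 2184308
2DS/H = 2184308 / 14.2 = 153824.5
EOQ = sqrt(153824.5) = 392.2 units

392.2 units


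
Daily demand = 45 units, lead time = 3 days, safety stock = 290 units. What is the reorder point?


Formula: ROP = (Daily Demand * Lead Time) + Safety Stock
Demand during lead time = 45 * 3 = 135 units
ROP = 135 + 290 = 425 units

425 units


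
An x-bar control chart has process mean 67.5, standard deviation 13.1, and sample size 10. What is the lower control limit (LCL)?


LCL = 67.5 - 3 * 13.1 / sqrt(10)

55.07


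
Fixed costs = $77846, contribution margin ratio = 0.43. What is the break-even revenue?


Formula: BER = Fixed Costs / Contribution Margin Ratio
BER = $77846 / 0.43
BER = $181037.21 (to the nearest cent)

$181037.21


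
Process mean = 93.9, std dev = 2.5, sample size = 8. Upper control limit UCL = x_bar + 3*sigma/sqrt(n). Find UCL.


UCL = 93.9 + 3 * 2.5 / sqrt(8)

96.55


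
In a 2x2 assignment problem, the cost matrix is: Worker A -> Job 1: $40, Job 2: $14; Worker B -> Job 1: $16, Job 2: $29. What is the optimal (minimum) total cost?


Option 1: A->1 + B->2 = $40 + $29 = $69
Option 2: A->2 + B->1 = $14 + $16 = $30
Min cost = min($69, $30) = $30

$30


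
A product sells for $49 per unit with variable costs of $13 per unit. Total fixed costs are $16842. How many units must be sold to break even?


Formula: BEQ = Fixed Costs / (Price - Variable Cost)
Contribution margin = $49 - $13 = $36/unit
BEQ = ceil($16842 / $36/unit) = ceil(467.83) = 468 units

468 units


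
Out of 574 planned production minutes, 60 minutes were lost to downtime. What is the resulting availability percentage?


Formula: Availability = (Planned Time - Downtime) / Planned Time * 100
Uptime = 574 - 60 = 514 min
Availability = 514 / 574 * 100 = 89.5%

89.5%


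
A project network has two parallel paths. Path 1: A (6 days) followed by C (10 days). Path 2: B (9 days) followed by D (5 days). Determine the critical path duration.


Path 1 = 6 + 10 = 16 days
Path 2 = 9 + 5 = 14 days
Duration = max(16, 14) = 16 days

16 days


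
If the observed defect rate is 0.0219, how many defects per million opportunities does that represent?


DPMO = defect_rate * 1000000 = 0.0219 * 1000000

21900


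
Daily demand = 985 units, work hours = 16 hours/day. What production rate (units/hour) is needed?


Formula: Production Rate = Daily Demand / Available Hours
Rate = 985 units/day / 16 hours/day
Rate = 61.6 units/hour

61.6 units/hour


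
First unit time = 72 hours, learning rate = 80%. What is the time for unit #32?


Formula: T_n = T_1 * (learning_rate)^(log2(n)) where learning_rate = rate/100
Doublings = log2(32) = 5
T_n = 72 * 0.8^5
T_n = 72 * 0.3277 = 23.6 hours

23.6 hours


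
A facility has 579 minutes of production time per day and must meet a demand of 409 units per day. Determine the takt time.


Formula: Takt Time = Available Production Time / Customer Demand
Takt = 579 min/day / 409 units/day
Takt = 1.42 min/unit

1.42 min/unit


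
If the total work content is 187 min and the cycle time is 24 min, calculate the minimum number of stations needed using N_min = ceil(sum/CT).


Formula: N_min = ceil(Sum of Task Times / Cycle Time)
N_min = ceil(187 min / 24 min) = ceil(7.7917)
N_min = 8 stations

8


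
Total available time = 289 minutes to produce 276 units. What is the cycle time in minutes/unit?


Formula: CT = Available Time / Number of Units
CT = 289 min / 276 units
CT = 1.05 min/unit

1.05 min/unit


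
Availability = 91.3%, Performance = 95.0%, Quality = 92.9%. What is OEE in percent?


Formula: OEE = Availability * Performance * Quality / 10000
A * P = 91.3% * 95.0% / 100 = 86.74%
OEE = 86.74% * 92.9% / 100 = 80.6%

80.6%


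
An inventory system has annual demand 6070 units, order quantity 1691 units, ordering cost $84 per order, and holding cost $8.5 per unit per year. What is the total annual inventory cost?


TC = 6070/1691 * 84 + 1691/2 * 8.5

$7488.28


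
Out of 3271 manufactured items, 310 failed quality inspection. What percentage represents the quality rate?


Formula: Quality Rate = Good Pieces / Total Pieces * 100
Good pieces = 3271 - 310 = 2961
QR = 2961 / 3271 * 100 = 90.5%

90.5%


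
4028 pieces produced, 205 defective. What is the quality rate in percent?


Formula: Quality Rate = Good Pieces / Total Pieces * 100
Good pieces = 4028 - 205 = 3823
QR = 3823 / 4028 * 100 = 94.9%

94.9%


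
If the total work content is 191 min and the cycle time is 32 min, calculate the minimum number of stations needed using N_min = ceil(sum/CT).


Formula: N_min = ceil(Sum of Task Times / Cycle Time)
N_min = ceil(191 min / 32 min) = ceil(5.9688)
N_min = 6 stations

6


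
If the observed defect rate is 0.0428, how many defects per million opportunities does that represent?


DPMO = defect_rate * 1000000 = 0.0428 * 1000000

42800


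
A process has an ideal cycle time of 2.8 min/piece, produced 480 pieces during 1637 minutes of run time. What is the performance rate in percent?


Formula: Performance = (Ideal CT * Total Count) / Run Time * 100
Ideal output time = 2.8 * 480 = 1344.0 min
Performance = 1344.0 / 1637 * 100 = 82.1%

82.1%


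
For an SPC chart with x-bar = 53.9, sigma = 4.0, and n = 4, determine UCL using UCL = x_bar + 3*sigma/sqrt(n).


UCL = 53.9 + 3 * 4.0 / sqrt(4)

59.9


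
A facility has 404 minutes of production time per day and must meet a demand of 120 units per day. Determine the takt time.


Formula: Takt Time = Available Production Time / Customer Demand
Takt = 404 min/day / 120 units/day
Takt = 3.37 min/unit

3.37 min/unit


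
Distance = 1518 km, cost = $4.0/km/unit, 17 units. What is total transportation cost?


TC = dist * cost * units = 1518 * 4.0 * 17 = $103224.00

$103224.00


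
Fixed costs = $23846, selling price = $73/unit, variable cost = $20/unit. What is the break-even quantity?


Formula: BEQ = Fixed Costs / (Price - Variable Cost)
Contribution margin = $73 - $20 = $53/unit
BEQ = ceil($23846 / $53/unit) = ceil(449.92) = 450 units

450 units
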